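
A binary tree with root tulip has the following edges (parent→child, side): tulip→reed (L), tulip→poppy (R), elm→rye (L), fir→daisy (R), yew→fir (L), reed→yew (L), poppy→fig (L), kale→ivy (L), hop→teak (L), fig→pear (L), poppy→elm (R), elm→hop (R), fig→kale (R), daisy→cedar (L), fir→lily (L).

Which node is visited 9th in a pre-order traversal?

fig

Pre-order visits the node, then its left subtree, then its right subtree.
Visit tulip.
At tulip: go left to reed.
  Visit reed.
  At reed: go left to yew.
    Visit yew.
    At yew: go left to fir.
      Visit fir.
      At fir: go left to lily.
        lily is a leaf — visit lily.
      At fir: go right to daisy.
        Visit daisy.
        At daisy: go left to cedar.
          cedar is a leaf — visit cedar.
        At daisy: no right child.
    At yew: no right child.
  At reed: no right child.
At tulip: go right to poppy.
  Visit poppy.
  At poppy: go left to fig.
    Visit fig.
    At fig: go left to pear.
      pear is a leaf — visit pear.
    At fig: go right to kale.
      Visit kale.
      At kale: go left to ivy.
        ivy is a leaf — visit ivy.
      At kale: no right child.
  At poppy: go right to elm.
    Visit elm.
    At elm: go left to rye.
      rye is a leaf — visit rye.
    At elm: go right to hop.
      Visit hop.
      At hop: go left to teak.
        teak is a leaf — visit teak.
      At hop: no right child.
Full pre-order sequence: tulip, reed, yew, fir, lily, daisy, cedar, poppy, fig, pear, kale, ivy, elm, rye, hop, teak.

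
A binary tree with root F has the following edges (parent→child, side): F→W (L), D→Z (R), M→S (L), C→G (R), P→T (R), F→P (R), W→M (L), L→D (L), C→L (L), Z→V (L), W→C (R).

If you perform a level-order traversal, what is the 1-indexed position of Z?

11

Level-order visits nodes level by level from the root, left to right within each level.
Level 0: F
Level 1: W, P
Level 2: M, C, T
Level 3: S, L, G
Level 4: D
Level 5: Z
Level 6: V
Full level-order sequence: F, W, P, M, C, T, S, L, G, D, Z, V.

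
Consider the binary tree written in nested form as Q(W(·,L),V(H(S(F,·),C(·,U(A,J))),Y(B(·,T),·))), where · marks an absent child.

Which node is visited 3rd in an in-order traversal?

Q

In-order visits the left subtree, then the node, then the right subtree.
At Q: go left to W.
  At W: no left child.
  Visit W.
  At W: go right to L.
    L is a leaf — visit L.
Visit Q.
At Q: go right to V.
  At V: go left to H.
    At H: go left to S.
      At S: go left to F.
        F is a leaf — visit F.
      Visit S.
      At S: no right child.
    Visit H.
    At H: go right to C.
      At C: no left child.
      Visit C.
      At C: go right to U.
        At U: go left to A.
          A is a leaf — visit A.
        Visit U.
        At U: go right to J.
          J is a leaf — visit J.
  Visit V.
  At V: go right to Y.
    At Y: go left to B.
      At B: no left child.
      Visit B.
      At B: go right to T.
        T is a leaf — visit T.
    Visit Y.
    At Y: no right child.
Full in-order sequence: W, L, Q, F, S, H, C, A, U, J, V, B, T, Y.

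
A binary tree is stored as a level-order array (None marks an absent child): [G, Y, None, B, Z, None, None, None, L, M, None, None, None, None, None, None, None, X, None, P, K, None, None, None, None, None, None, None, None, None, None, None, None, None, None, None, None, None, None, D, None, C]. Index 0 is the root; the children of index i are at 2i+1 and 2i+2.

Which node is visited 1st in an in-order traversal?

In-order visits the left subtree, then the node, then the right subtree.
At G: go left to Y.
  At Y: go left to B.
    At B: no left child.
    Visit B.
    At B: go right to L.
      At L: go left to X.
        X is a leaf — visit X.
      Visit L.
      At L: no right child.
  Visit Y.
  At Y: go right to Z.
    At Z: go left to M.
      At M: go left to P.
        At P: go left to D.
          D is a leaf — visit D.
        Visit P.
        At P: no right child.
      Visit M.
      At M: go right to K.
        At K: go left to C.
          C is a leaf — visit C.
        Visit K.
        At K: no right child.
    Visit Z.
    At Z: no right child.
Visit G.
At G: no right child.
Full in-order sequence: B, X, L, Y, D, P, M, C, K, Z, G.

B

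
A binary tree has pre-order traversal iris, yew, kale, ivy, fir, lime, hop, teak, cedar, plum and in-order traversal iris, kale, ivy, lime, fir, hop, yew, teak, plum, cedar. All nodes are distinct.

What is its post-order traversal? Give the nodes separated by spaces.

The first element of pre-order is the root; it splits in-order into left and right subtrees.
Root iris: left subtree has 0 nodes { }, right has 9 {kale, ivy, lime, fir, hop, yew, teak, plum, cedar}.
  Root yew: left subtree has 5 nodes {kale, ivy, lime, fir, hop}, right has 3 {teak, plum, cedar}.
    Root kale: left subtree has 0 nodes { }, right has 4 {ivy, lime, fir, hop}.
      Root ivy: left subtree has 0 nodes { }, right has 3 {lime, fir, hop}.
        Root fir: left subtree has 1 node {lime}, right has 1 {hop}.
    Root teak: left subtree has 0 nodes { }, right has 2 {plum, cedar}.
      Root cedar: left subtree has 1 node {plum}, right has 0 { }.

lime hop fir ivy kale plum cedar teak yew iris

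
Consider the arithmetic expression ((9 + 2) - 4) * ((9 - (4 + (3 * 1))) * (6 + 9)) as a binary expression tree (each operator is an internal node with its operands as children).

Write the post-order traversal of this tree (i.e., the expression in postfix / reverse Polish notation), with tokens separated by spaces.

Post-order on an expression tree gives postfix notation: for each operator, emit left operand, right operand, then the operator.

9 2 + 4 - 9 4 3 1 * + - 6 9 + * *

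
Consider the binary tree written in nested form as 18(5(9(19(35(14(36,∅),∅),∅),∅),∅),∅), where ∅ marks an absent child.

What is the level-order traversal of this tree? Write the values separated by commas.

18, 5, 9, 19, 35, 14, 36

Level-order visits nodes level by level from the root, left to right within each level.
Level 0: 18
Level 1: 5
Level 2: 9
Level 3: 19
Level 4: 35
Level 5: 14
Level 6: 36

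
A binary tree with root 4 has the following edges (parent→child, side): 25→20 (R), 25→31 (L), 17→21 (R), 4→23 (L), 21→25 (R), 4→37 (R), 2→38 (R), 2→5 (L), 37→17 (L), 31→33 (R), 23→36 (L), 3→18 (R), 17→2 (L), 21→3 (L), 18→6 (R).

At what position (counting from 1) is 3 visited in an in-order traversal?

8

In-order visits the left subtree, then the node, then the right subtree.
At 4: go left to 23.
  At 23: go left to 36.
    36 is a leaf — visit 36.
  Visit 23.
  At 23: no right child.
Visit 4.
At 4: go right to 37.
  At 37: go left to 17.
    At 17: go left to 2.
      At 2: go left to 5.
        5 is a leaf — visit 5.
      Visit 2.
      At 2: go right to 38.
        38 is a leaf — visit 38.
    Visit 17.
    At 17: go right to 21.
      At 21: go left to 3.
        At 3: no left child.
        Visit 3.
        At 3: go right to 18.
          At 18: no left child.
          Visit 18.
          At 18: go right to 6.
            6 is a leaf — visit 6.
      Visit 21.
      At 21: go right to 25.
        At 25: go left to 31.
          At 31: no left child.
          Visit 31.
          At 31: go right to 33.
            33 is a leaf — visit 33.
        Visit 25.
        At 25: go right to 20.
          20 is a leaf — visit 20.
  Visit 37.
  At 37: no right child.
Full in-order sequence: 36, 23, 4, 5, 2, 38, 17, 3, 18, 6, 21, 31, 33, 25, 20, 37.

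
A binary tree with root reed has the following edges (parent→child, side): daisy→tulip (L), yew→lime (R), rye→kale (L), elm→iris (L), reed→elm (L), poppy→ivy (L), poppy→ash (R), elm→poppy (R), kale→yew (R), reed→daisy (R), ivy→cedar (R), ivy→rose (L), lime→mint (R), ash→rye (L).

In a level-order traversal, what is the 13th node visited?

Level-order visits nodes level by level from the root, left to right within each level.
Level 0: reed
Level 1: elm, daisy
Level 2: iris, poppy, tulip
Level 3: ivy, ash
Level 4: rose, cedar, rye
Level 5: kale
Level 6: yew
Level 7: lime
Level 8: mint
Full level-order sequence: reed, elm, daisy, iris, poppy, tulip, ivy, ash, rose, cedar, rye, kale, yew, lime, mint.

yew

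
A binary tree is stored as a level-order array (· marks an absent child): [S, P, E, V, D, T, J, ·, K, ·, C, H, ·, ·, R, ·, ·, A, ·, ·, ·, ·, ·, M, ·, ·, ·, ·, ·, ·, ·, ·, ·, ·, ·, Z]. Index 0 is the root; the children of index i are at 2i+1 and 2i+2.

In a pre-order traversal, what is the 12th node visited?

Pre-order visits the node, then its left subtree, then its right subtree.
Visit S.
At S: go left to P.
  Visit P.
  At P: go left to V.
    Visit V.
    At V: no left child.
    At V: go right to K.
      Visit K.
      At K: go left to A.
        Visit A.
        At A: go left to Z.
          Z is a leaf — visit Z.
        At A: no right child.
      At K: no right child.
  At P: go right to D.
    Visit D.
    At D: no left child.
    At D: go right to C.
      C is a leaf — visit C.
At S: go right to E.
  Visit E.
  At E: go left to T.
    Visit T.
    At T: go left to H.
      Visit H.
      At H: go left to M.
        M is a leaf — visit M.
      At H: no right child.
    At T: no right child.
  At E: go right to J.
    Visit J.
    At J: no left child.
    At J: go right to R.
      R is a leaf — visit R.
Full pre-order sequence: S, P, V, K, A, Z, D, C, E, T, H, M, J, R.

M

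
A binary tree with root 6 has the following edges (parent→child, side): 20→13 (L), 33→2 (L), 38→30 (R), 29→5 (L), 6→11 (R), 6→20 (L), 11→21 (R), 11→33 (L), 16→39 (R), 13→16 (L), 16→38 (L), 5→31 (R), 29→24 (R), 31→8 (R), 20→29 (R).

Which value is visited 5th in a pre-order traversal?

38

Pre-order visits the node, then its left subtree, then its right subtree.
Visit 6.
At 6: go left to 20.
  Visit 20.
  At 20: go left to 13.
    Visit 13.
    At 13: go left to 16.
      Visit 16.
      At 16: go left to 38.
        Visit 38.
        At 38: no left child.
        At 38: go right to 30.
          30 is a leaf — visit 30.
      At 16: go right to 39.
        39 is a leaf — visit 39.
    At 13: no right child.
  At 20: go right to 29.
    Visit 29.
    At 29: go left to 5.
      Visit 5.
      At 5: no left child.
      At 5: go right to 31.
        Visit 31.
        At 31: no left child.
        At 31: go right to 8.
          8 is a leaf — visit 8.
    At 29: go right to 24.
      24 is a leaf — visit 24.
At 6: go right to 11.
  Visit 11.
  At 11: go left to 33.
    Visit 33.
    At 33: go left to 2.
      2 is a leaf — visit 2.
    At 33: no right child.
  At 11: go right to 21.
    21 is a leaf — visit 21.
Full pre-order sequence: 6, 20, 13, 16, 38, 30, 39, 29, 5, 31, 8, 24, 11, 33, 2, 21.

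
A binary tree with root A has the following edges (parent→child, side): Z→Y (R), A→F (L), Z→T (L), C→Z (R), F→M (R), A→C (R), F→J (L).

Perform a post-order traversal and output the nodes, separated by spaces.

J M F T Y Z C A

Post-order visits the left subtree, then the right subtree, then the node.
At A: go left to F.
  At F: go left to J.
    J is a leaf — visit J.
  At F: go right to M.
    M is a leaf — visit M.
  Visit F.
At A: go right to C.
  At C: no left child.
  At C: go right to Z.
    At Z: go left to T.
      T is a leaf — visit T.
    At Z: go right to Y.
      Y is a leaf — visit Y.
    Visit Z.
  Visit C.
Visit A.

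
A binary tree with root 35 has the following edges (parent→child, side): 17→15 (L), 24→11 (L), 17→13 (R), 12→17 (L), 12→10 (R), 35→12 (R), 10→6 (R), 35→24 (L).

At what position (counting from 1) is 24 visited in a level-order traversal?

2

Level-order visits nodes level by level from the root, left to right within each level.
Level 0: 35
Level 1: 24, 12
Level 2: 11, 17, 10
Level 3: 15, 13, 6
Full level-order sequence: 35, 24, 12, 11, 17, 10, 15, 13, 6.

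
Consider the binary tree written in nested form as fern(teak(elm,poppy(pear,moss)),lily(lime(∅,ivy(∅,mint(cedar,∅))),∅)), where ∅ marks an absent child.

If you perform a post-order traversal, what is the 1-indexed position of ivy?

8

Post-order visits the left subtree, then the right subtree, then the node.
At fern: go left to teak.
  At teak: go left to elm.
    elm is a leaf — visit elm.
  At teak: go right to poppy.
    At poppy: go left to pear.
      pear is a leaf — visit pear.
    At poppy: go right to moss.
      moss is a leaf — visit moss.
    Visit poppy.
  Visit teak.
At fern: go right to lily.
  At lily: go left to lime.
    At lime: no left child.
    At lime: go right to ivy.
      At ivy: no left child.
      At ivy: go right to mint.
        At mint: go left to cedar.
          cedar is a leaf — visit cedar.
        At mint: no right child.
        Visit mint.
      Visit ivy.
    Visit lime.
  At lily: no right child.
  Visit lily.
Visit fern.
Full post-order sequence: elm, pear, moss, poppy, teak, cedar, mint, ivy, lime, lily, fern.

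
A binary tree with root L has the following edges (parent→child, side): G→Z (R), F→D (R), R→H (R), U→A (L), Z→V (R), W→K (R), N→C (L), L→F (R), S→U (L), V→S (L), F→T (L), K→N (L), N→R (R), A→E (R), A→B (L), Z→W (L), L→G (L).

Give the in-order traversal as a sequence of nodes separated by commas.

In-order visits the left subtree, then the node, then the right subtree.
At L: go left to G.
  At G: no left child.
  Visit G.
  At G: go right to Z.
    At Z: go left to W.
      At W: no left child.
      Visit W.
      At W: go right to K.
        At K: go left to N.
          At N: go left to C.
            C is a leaf — visit C.
          Visit N.
          At N: go right to R.
            At R: no left child.
            Visit R.
            At R: go right to H.
              H is a leaf — visit H.
        Visit K.
        At K: no right child.
    Visit Z.
    At Z: go right to V.
      At V: go left to S.
        At S: go left to U.
          At U: go left to A.
            At A: go left to B.
              B is a leaf — visit B.
            Visit A.
            At A: go right to E.
              E is a leaf — visit E.
          Visit U.
          At U: no right child.
        Visit S.
        At S: no right child.
      Visit V.
      At V: no right child.
Visit L.
At L: go right to F.
  At F: go left to T.
    T is a leaf — visit T.
  Visit F.
  At F: go right to D.
    D is a leaf — visit D.

G, W, C, N, R, H, K, Z, B, A, E, U, S, V, L, T, F, D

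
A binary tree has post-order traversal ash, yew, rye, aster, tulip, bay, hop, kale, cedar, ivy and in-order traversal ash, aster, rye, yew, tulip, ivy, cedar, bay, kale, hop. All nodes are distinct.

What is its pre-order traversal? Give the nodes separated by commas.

ivy, tulip, aster, ash, rye, yew, cedar, kale, bay, hop

The last element of post-order is the root; it splits in-order into left and right subtrees.
Root ivy: left subtree has 5 nodes {ash, aster, rye, yew, tulip}, right has 4 {cedar, bay, kale, hop}.
  Root tulip: left subtree has 4 nodes {ash, aster, rye, yew}, right has 0 { }.
    Root aster: left subtree has 1 node {ash}, right has 2 {rye, yew}.
      Root rye: left subtree has 0 nodes { }, right has 1 {yew}.
  Root cedar: left subtree has 0 nodes { }, right has 3 {bay, kale, hop}.
    Root kale: left subtree has 1 node {bay}, right has 1 {hop}.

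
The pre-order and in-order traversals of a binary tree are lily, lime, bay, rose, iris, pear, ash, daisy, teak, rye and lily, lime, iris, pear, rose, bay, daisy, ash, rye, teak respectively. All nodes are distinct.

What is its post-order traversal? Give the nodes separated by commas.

The first element of pre-order is the root; it splits in-order into left and right subtrees.
Root lily: left subtree has 0 nodes { }, right has 9 {lime, iris, pear, rose, bay, daisy, ash, rye, teak}.
  Root lime: left subtree has 0 nodes { }, right has 8 {iris, pear, rose, bay, daisy, ash, rye, teak}.
    Root bay: left subtree has 3 nodes {iris, pear, rose}, right has 4 {daisy, ash, rye, teak}.
      Root rose: left subtree has 2 nodes {iris, pear}, right has 0 { }.
        Root iris: left subtree has 0 nodes { }, right has 1 {pear}.
      Root ash: left subtree has 1 node {daisy}, right has 2 {rye, teak}.
        Root teak: left subtree has 1 node {rye}, right has 0 { }.

pear, iris, rose, daisy, rye, teak, ash, bay, lime, lily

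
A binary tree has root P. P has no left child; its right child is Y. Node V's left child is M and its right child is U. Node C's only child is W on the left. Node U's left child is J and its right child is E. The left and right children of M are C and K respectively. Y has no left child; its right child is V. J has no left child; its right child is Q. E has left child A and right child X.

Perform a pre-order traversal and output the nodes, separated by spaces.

Pre-order visits the node, then its left subtree, then its right subtree.
Visit P.
At P: no left child.
At P: go right to Y.
  Visit Y.
  At Y: no left child.
  At Y: go right to V.
    Visit V.
    At V: go left to M.
      Visit M.
      At M: go left to C.
        Visit C.
        At C: go left to W.
          W is a leaf — visit W.
        At C: no right child.
      At M: go right to K.
        K is a leaf — visit K.
    At V: go right to U.
      Visit U.
      At U: go left to J.
        Visit J.
        At J: no left child.
        At J: go right to Q.
          Q is a leaf — visit Q.
      At U: go right to E.
        Visit E.
        At E: go left to A.
          A is a leaf — visit A.
        At E: go right to X.
          X is a leaf — visit X.

P Y V M C W K U J Q E A X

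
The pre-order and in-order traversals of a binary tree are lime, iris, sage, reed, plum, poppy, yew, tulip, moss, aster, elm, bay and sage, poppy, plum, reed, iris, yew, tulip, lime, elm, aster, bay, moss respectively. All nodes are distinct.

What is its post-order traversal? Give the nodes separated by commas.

The first element of pre-order is the root; it splits in-order into left and right subtrees.
Root lime: left subtree has 7 nodes {sage, poppy, plum, reed, iris, yew, tulip}, right has 4 {elm, aster, bay, moss}.
  Root iris: left subtree has 4 nodes {sage, poppy, plum, reed}, right has 2 {yew, tulip}.
    Root sage: left subtree has 0 nodes { }, right has 3 {poppy, plum, reed}.
      Root reed: left subtree has 2 nodes {poppy, plum}, right has 0 { }.
        Root plum: left subtree has 1 node {poppy}, right has 0 { }.
    Root yew: left subtree has 0 nodes { }, right has 1 {tulip}.
  Root moss: left subtree has 3 nodes {elm, aster, bay}, right has 0 { }.
    Root aster: left subtree has 1 node {elm}, right has 1 {bay}.

poppy, plum, reed, sage, tulip, yew, iris, elm, bay, aster, moss, lime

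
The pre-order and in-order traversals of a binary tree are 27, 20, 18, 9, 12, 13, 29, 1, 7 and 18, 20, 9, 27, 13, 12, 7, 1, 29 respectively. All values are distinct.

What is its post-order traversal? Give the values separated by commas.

The first element of pre-order is the root; it splits in-order into left and right subtrees.
Root 27: left subtree has 3 nodes {18, 20, 9}, right has 5 {13, 12, 7, 1, 29}.
  Root 20: left subtree has 1 node {18}, right has 1 {9}.
  Root 12: left subtree has 1 node {13}, right has 3 {7, 1, 29}.
    Root 29: left subtree has 2 nodes {7, 1}, right has 0 { }.
      Root 1: left subtree has 1 node {7}, right has 0 { }.

18, 9, 20, 13, 7, 1, 29, 12, 27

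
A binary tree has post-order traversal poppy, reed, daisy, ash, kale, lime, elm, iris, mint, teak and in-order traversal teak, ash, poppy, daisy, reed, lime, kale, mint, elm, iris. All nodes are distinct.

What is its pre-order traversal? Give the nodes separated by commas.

The last element of post-order is the root; it splits in-order into left and right subtrees.
Root teak: left subtree has 0 nodes { }, right has 9 {ash, poppy, daisy, reed, lime, kale, mint, elm, iris}.
  Root mint: left subtree has 6 nodes {ash, poppy, daisy, reed, lime, kale}, right has 2 {elm, iris}.
    Root lime: left subtree has 4 nodes {ash, poppy, daisy, reed}, right has 1 {kale}.
      Root ash: left subtree has 0 nodes { }, right has 3 {poppy, daisy, reed}.
        Root daisy: left subtree has 1 node {poppy}, right has 1 {reed}.
    Root iris: left subtree has 1 node {elm}, right has 0 { }.

teak, mint, lime, ash, daisy, poppy, reed, kale, iris, elm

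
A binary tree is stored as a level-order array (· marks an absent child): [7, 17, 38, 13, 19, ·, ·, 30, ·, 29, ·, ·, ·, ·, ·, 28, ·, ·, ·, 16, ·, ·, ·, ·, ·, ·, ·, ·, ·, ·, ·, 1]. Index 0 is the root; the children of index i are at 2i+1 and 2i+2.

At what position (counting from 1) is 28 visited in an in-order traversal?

2

In-order visits the left subtree, then the node, then the right subtree.
At 7: go left to 17.
  At 17: go left to 13.
    At 13: go left to 30.
      At 30: go left to 28.
        At 28: go left to 1.
          1 is a leaf — visit 1.
        Visit 28.
        At 28: no right child.
      Visit 30.
      At 30: no right child.
    Visit 13.
    At 13: no right child.
  Visit 17.
  At 17: go right to 19.
    At 19: go left to 29.
      At 29: go left to 16.
        16 is a leaf — visit 16.
      Visit 29.
      At 29: no right child.
    Visit 19.
    At 19: no right child.
Visit 7.
At 7: go right to 38.
  38 is a leaf — visit 38.
Full in-order sequence: 1, 28, 30, 13, 17, 16, 29, 19, 7, 38.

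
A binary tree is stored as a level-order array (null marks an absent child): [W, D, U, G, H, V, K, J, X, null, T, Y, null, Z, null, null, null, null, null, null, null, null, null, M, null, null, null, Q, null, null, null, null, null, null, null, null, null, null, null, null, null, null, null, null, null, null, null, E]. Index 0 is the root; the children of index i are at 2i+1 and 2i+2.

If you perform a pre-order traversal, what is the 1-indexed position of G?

Pre-order visits the node, then its left subtree, then its right subtree.
Visit W.
At W: go left to D.
  Visit D.
  At D: go left to G.
    Visit G.
    At G: go left to J.
      J is a leaf — visit J.
    At G: go right to X.
      X is a leaf — visit X.
  At D: go right to H.
    Visit H.
    At H: no left child.
    At H: go right to T.
      T is a leaf — visit T.
At W: go right to U.
  Visit U.
  At U: go left to V.
    Visit V.
    At V: go left to Y.
      Visit Y.
      At Y: go left to M.
        Visit M.
        At M: go left to E.
          E is a leaf — visit E.
        At M: no right child.
      At Y: no right child.
    At V: no right child.
  At U: go right to K.
    Visit K.
    At K: go left to Z.
      Visit Z.
      At Z: go left to Q.
        Q is a leaf — visit Q.
      At Z: no right child.
    At K: no right child.
Full pre-order sequence: W, D, G, J, X, H, T, U, V, Y, M, E, K, Z, Q.

3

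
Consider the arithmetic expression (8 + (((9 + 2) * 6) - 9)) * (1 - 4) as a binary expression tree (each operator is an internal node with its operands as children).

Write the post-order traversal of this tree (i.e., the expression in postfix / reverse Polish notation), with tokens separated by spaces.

Post-order on an expression tree gives postfix notation: for each operator, emit left operand, right operand, then the operator.

8 9 2 + 6 * 9 - + 1 4 - *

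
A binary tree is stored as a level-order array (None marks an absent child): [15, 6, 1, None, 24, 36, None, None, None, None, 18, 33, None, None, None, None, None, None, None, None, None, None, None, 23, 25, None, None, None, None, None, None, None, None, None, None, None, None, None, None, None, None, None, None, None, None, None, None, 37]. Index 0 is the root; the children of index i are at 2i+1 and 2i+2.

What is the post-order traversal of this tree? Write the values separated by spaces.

18 24 6 37 23 25 33 36 1 15

Post-order visits the left subtree, then the right subtree, then the node.
At 15: go left to 6.
  At 6: no left child.
  At 6: go right to 24.
    At 24: no left child.
    At 24: go right to 18.
      18 is a leaf — visit 18.
    Visit 24.
  Visit 6.
At 15: go right to 1.
  At 1: go left to 36.
    At 36: go left to 33.
      At 33: go left to 23.
        At 23: go left to 37.
          37 is a leaf — visit 37.
        At 23: no right child.
        Visit 23.
      At 33: go right to 25.
        25 is a leaf — visit 25.
      Visit 33.
    At 36: no right child.
    Visit 36.
  At 1: no right child.
  Visit 1.
Visit 15.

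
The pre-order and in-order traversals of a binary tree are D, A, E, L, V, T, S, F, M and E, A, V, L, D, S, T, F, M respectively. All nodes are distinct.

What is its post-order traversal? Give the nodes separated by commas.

E, V, L, A, S, M, F, T, D

The first element of pre-order is the root; it splits in-order into left and right subtrees.
Root D: left subtree has 4 nodes {E, A, V, L}, right has 4 {S, T, F, M}.
  Root A: left subtree has 1 node {E}, right has 2 {V, L}.
    Root L: left subtree has 1 node {V}, right has 0 { }.
  Root T: left subtree has 1 node {S}, right has 2 {F, M}.
    Root F: left subtree has 0 nodes { }, right has 1 {M}.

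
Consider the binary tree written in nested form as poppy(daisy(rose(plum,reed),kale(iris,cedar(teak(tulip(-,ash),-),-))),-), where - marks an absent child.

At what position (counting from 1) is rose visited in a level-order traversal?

3

Level-order visits nodes level by level from the root, left to right within each level.
Level 0: poppy
Level 1: daisy
Level 2: rose, kale
Level 3: plum, reed, iris, cedar
Level 4: teak
Level 5: tulip
Level 6: ash
Full level-order sequence: poppy, daisy, rose, kale, plum, reed, iris, cedar, teak, tulip, ash.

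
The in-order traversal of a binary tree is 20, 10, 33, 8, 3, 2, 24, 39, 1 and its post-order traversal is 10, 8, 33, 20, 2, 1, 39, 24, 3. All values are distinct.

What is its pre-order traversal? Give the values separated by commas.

3, 20, 33, 10, 8, 24, 2, 39, 1

The last element of post-order is the root; it splits in-order into left and right subtrees.
Root 3: left subtree has 4 nodes {20, 10, 33, 8}, right has 4 {2, 24, 39, 1}.
  Root 20: left subtree has 0 nodes { }, right has 3 {10, 33, 8}.
    Root 33: left subtree has 1 node {10}, right has 1 {8}.
  Root 24: left subtree has 1 node {2}, right has 2 {39, 1}.
    Root 39: left subtree has 0 nodes { }, right has 1 {1}.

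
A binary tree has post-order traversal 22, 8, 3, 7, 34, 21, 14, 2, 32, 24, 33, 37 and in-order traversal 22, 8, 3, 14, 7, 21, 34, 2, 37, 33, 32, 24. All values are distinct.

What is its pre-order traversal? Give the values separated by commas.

The last element of post-order is the root; it splits in-order into left and right subtrees.
Root 37: left subtree has 8 nodes {22, 8, 3, 14, 7, 21, 34, 2}, right has 3 {33, 32, 24}.
  Root 2: left subtree has 7 nodes {22, 8, 3, 14, 7, 21, 34}, right has 0 { }.
    Root 14: left subtree has 3 nodes {22, 8, 3}, right has 3 {7, 21, 34}.
      Root 3: left subtree has 2 nodes {22, 8}, right has 0 { }.
        Root 8: left subtree has 1 node {22}, right has 0 { }.
      Root 21: left subtree has 1 node {7}, right has 1 {34}.
  Root 33: left subtree has 0 nodes { }, right has 2 {32, 24}.
    Root 24: left subtree has 1 node {32}, right has 0 { }.

37, 2, 14, 3, 8, 22, 21, 7, 34, 33, 24, 32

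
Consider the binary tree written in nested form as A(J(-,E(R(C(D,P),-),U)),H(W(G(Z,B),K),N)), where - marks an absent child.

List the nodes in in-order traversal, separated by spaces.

In-order visits the left subtree, then the node, then the right subtree.
At A: go left to J.
  At J: no left child.
  Visit J.
  At J: go right to E.
    At E: go left to R.
      At R: go left to C.
        At C: go left to D.
          D is a leaf — visit D.
        Visit C.
        At C: go right to P.
          P is a leaf — visit P.
      Visit R.
      At R: no right child.
    Visit E.
    At E: go right to U.
      U is a leaf — visit U.
Visit A.
At A: go right to H.
  At H: go left to W.
    At W: go left to G.
      At G: go left to Z.
        Z is a leaf — visit Z.
      Visit G.
      At G: go right to B.
        B is a leaf — visit B.
    Visit W.
    At W: go right to K.
      K is a leaf — visit K.
  Visit H.
  At H: go right to N.
    N is a leaf — visit N.

J D C P R E U A Z G B W K H N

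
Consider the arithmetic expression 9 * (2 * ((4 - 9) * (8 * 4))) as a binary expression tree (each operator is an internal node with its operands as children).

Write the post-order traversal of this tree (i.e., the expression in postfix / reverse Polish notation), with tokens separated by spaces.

9 2 4 9 - 8 4 * * * *

Post-order on an expression tree gives postfix notation: for each operator, emit left operand, right operand, then the operator.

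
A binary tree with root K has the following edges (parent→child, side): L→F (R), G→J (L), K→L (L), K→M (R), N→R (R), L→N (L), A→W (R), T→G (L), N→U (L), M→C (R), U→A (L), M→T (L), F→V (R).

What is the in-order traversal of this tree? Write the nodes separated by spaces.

A W U N R L F V K J G T M C

In-order visits the left subtree, then the node, then the right subtree.
At K: go left to L.
  At L: go left to N.
    At N: go left to U.
      At U: go left to A.
        At A: no left child.
        Visit A.
        At A: go right to W.
          W is a leaf — visit W.
      Visit U.
      At U: no right child.
    Visit N.
    At N: go right to R.
      R is a leaf — visit R.
  Visit L.
  At L: go right to F.
    At F: no left child.
    Visit F.
    At F: go right to V.
      V is a leaf — visit V.
Visit K.
At K: go right to M.
  At M: go left to T.
    At T: go left to G.
      At G: go left to J.
        J is a leaf — visit J.
      Visit G.
      At G: no right child.
    Visit T.
    At T: no right child.
  Visit M.
  At M: go right to C.
    C is a leaf — visit C.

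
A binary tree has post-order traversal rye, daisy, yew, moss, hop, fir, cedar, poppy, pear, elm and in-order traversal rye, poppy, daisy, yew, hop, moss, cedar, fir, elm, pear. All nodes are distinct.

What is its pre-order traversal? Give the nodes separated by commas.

elm, poppy, rye, cedar, hop, yew, daisy, moss, fir, pear

The last element of post-order is the root; it splits in-order into left and right subtrees.
Root elm: left subtree has 8 nodes {rye, poppy, daisy, yew, hop, moss, cedar, fir}, right has 1 {pear}.
  Root poppy: left subtree has 1 node {rye}, right has 6 {daisy, yew, hop, moss, cedar, fir}.
    Root cedar: left subtree has 4 nodes {daisy, yew, hop, moss}, right has 1 {fir}.
      Root hop: left subtree has 2 nodes {daisy, yew}, right has 1 {moss}.
        Root yew: left subtree has 1 node {daisy}, right has 0 { }.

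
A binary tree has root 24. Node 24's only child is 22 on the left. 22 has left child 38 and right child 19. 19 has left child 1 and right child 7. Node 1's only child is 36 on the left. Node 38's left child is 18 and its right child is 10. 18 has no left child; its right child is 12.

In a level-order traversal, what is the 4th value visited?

19

Level-order visits nodes level by level from the root, left to right within each level.
Level 0: 24
Level 1: 22
Level 2: 38, 19
Level 3: 18, 10, 1, 7
Level 4: 12, 36
Full level-order sequence: 24, 22, 38, 19, 18, 10, 1, 7, 12, 36.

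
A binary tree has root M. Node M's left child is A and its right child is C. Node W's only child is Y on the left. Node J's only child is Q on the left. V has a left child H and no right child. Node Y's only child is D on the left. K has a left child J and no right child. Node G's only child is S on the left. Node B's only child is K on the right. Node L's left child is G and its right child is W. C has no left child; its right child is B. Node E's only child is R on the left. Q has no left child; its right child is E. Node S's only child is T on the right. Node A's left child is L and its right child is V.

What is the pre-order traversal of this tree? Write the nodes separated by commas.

Pre-order visits the node, then its left subtree, then its right subtree.
Visit M.
At M: go left to A.
  Visit A.
  At A: go left to L.
    Visit L.
    At L: go left to G.
      Visit G.
      At G: go left to S.
        Visit S.
        At S: no left child.
        At S: go right to T.
          T is a leaf — visit T.
      At G: no right child.
    At L: go right to W.
      Visit W.
      At W: go left to Y.
        Visit Y.
        At Y: go left to D.
          D is a leaf — visit D.
        At Y: no right child.
      At W: no right child.
  At A: go right to V.
    Visit V.
    At V: go left to H.
      H is a leaf — visit H.
    At V: no right child.
At M: go right to C.
  Visit C.
  At C: no left child.
  At C: go right to B.
    Visit B.
    At B: no left child.
    At B: go right to K.
      Visit K.
      At K: go left to J.
        Visit J.
        At J: go left to Q.
          Visit Q.
          At Q: no left child.
          At Q: go right to E.
            Visit E.
            At E: go left to R.
              R is a leaf — visit R.
            At E: no right child.
        At J: no right child.
      At K: no right child.

M, A, L, G, S, T, W, Y, D, V, H, C, B, K, J, Q, E, R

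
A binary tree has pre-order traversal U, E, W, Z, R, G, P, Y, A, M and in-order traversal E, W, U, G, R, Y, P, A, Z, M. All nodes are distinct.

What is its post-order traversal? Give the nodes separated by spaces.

The first element of pre-order is the root; it splits in-order into left and right subtrees.
Root U: left subtree has 2 nodes {E, W}, right has 7 {G, R, Y, P, A, Z, M}.
  Root E: left subtree has 0 nodes { }, right has 1 {W}.
  Root Z: left subtree has 5 nodes {G, R, Y, P, A}, right has 1 {M}.
    Root R: left subtree has 1 node {G}, right has 3 {Y, P, A}.
      Root P: left subtree has 1 node {Y}, right has 1 {A}.

W E G Y A P R M Z U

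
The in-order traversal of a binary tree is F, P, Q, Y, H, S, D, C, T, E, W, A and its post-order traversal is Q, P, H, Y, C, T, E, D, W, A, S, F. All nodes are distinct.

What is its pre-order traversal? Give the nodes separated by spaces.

The last element of post-order is the root; it splits in-order into left and right subtrees.
Root F: left subtree has 0 nodes { }, right has 11 {P, Q, Y, H, S, D, C, T, E, W, A}.
  Root S: left subtree has 4 nodes {P, Q, Y, H}, right has 6 {D, C, T, E, W, A}.
    Root Y: left subtree has 2 nodes {P, Q}, right has 1 {H}.
      Root P: left subtree has 0 nodes { }, right has 1 {Q}.
    Root A: left subtree has 5 nodes {D, C, T, E, W}, right has 0 { }.
      Root W: left subtree has 4 nodes {D, C, T, E}, right has 0 { }.
        Root D: left subtree has 0 nodes { }, right has 3 {C, T, E}.
          Root E: left subtree has 2 nodes {C, T}, right has 0 { }.
            Root T: left subtree has 1 node {C}, right has 0 { }.

F S Y P Q H A W D E T C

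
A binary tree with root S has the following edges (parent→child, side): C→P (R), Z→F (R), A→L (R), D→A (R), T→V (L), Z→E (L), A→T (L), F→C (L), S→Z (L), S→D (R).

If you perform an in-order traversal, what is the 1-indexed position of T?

In-order visits the left subtree, then the node, then the right subtree.
At S: go left to Z.
  At Z: go left to E.
    E is a leaf — visit E.
  Visit Z.
  At Z: go right to F.
    At F: go left to C.
      At C: no left child.
      Visit C.
      At C: go right to P.
        P is a leaf — visit P.
    Visit F.
    At F: no right child.
Visit S.
At S: go right to D.
  At D: no left child.
  Visit D.
  At D: go right to A.
    At A: go left to T.
      At T: go left to V.
        V is a leaf — visit V.
      Visit T.
      At T: no right child.
    Visit A.
    At A: go right to L.
      L is a leaf — visit L.
Full in-order sequence: E, Z, C, P, F, S, D, V, T, A, L.

9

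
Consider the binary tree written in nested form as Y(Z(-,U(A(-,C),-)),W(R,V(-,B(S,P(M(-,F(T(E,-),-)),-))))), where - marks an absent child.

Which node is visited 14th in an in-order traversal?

In-order visits the left subtree, then the node, then the right subtree.
At Y: go left to Z.
  At Z: no left child.
  Visit Z.
  At Z: go right to U.
    At U: go left to A.
      At A: no left child.
      Visit A.
      At A: go right to C.
        C is a leaf — visit C.
    Visit U.
    At U: no right child.
Visit Y.
At Y: go right to W.
  At W: go left to R.
    R is a leaf — visit R.
  Visit W.
  At W: go right to V.
    At V: no left child.
    Visit V.
    At V: go right to B.
      At B: go left to S.
        S is a leaf — visit S.
      Visit B.
      At B: go right to P.
        At P: go left to M.
          At M: no left child.
          Visit M.
          At M: go right to F.
            At F: go left to T.
              At T: go left to E.
                E is a leaf — visit E.
              Visit T.
              At T: no right child.
            Visit F.
            At F: no right child.
        Visit P.
        At P: no right child.
Full in-order sequence: Z, A, C, U, Y, R, W, V, S, B, M, E, T, F, P.

F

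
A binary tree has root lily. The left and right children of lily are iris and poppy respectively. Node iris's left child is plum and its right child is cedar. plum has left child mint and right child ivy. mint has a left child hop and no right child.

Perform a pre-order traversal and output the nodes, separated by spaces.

lily iris plum mint hop ivy cedar poppy

Pre-order visits the node, then its left subtree, then its right subtree.
Visit lily.
At lily: go left to iris.
  Visit iris.
  At iris: go left to plum.
    Visit plum.
    At plum: go left to mint.
      Visit mint.
      At mint: go left to hop.
        hop is a leaf — visit hop.
      At mint: no right child.
    At plum: go right to ivy.
      ivy is a leaf — visit ivy.
  At iris: go right to cedar.
    cedar is a leaf — visit cedar.
At lily: go right to poppy.
  poppy is a leaf — visit poppy.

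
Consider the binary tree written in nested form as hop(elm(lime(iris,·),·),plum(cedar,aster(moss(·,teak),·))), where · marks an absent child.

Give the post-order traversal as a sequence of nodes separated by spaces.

Post-order visits the left subtree, then the right subtree, then the node.
At hop: go left to elm.
  At elm: go left to lime.
    At lime: go left to iris.
      iris is a leaf — visit iris.
    At lime: no right child.
    Visit lime.
  At elm: no right child.
  Visit elm.
At hop: go right to plum.
  At plum: go left to cedar.
    cedar is a leaf — visit cedar.
  At plum: go right to aster.
    At aster: go left to moss.
      At moss: no left child.
      At moss: go right to teak.
        teak is a leaf — visit teak.
      Visit moss.
    At aster: no right child.
    Visit aster.
  Visit plum.
Visit hop.

iris lime elm cedar teak moss aster plum hop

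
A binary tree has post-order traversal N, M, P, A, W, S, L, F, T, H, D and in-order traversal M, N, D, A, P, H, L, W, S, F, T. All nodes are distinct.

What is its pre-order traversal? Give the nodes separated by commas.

D, M, N, H, A, P, T, F, L, S, W

The last element of post-order is the root; it splits in-order into left and right subtrees.
Root D: left subtree has 2 nodes {M, N}, right has 8 {A, P, H, L, W, S, F, T}.
  Root M: left subtree has 0 nodes { }, right has 1 {N}.
  Root H: left subtree has 2 nodes {A, P}, right has 5 {L, W, S, F, T}.
    Root A: left subtree has 0 nodes { }, right has 1 {P}.
    Root T: left subtree has 4 nodes {L, W, S, F}, right has 0 { }.
      Root F: left subtree has 3 nodes {L, W, S}, right has 0 { }.
        Root L: left subtree has 0 nodes { }, right has 2 {W, S}.
          Root S: left subtree has 1 node {W}, right has 0 { }.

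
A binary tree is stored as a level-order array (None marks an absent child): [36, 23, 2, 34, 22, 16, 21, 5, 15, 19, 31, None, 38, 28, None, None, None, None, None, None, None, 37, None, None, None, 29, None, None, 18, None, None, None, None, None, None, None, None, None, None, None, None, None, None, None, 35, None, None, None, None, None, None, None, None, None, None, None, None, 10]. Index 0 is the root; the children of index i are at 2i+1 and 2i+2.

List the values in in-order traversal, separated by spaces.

In-order visits the left subtree, then the node, then the right subtree.
At 36: go left to 23.
  At 23: go left to 34.
    At 34: go left to 5.
      5 is a leaf — visit 5.
    Visit 34.
    At 34: go right to 15.
      15 is a leaf — visit 15.
  Visit 23.
  At 23: go right to 22.
    At 22: go left to 19.
      19 is a leaf — visit 19.
    Visit 22.
    At 22: go right to 31.
      At 31: go left to 37.
        At 37: no left child.
        Visit 37.
        At 37: go right to 35.
          35 is a leaf — visit 35.
      Visit 31.
      At 31: no right child.
Visit 36.
At 36: go right to 2.
  At 2: go left to 16.
    At 16: no left child.
    Visit 16.
    At 16: go right to 38.
      At 38: go left to 29.
        29 is a leaf — visit 29.
      Visit 38.
      At 38: no right child.
  Visit 2.
  At 2: go right to 21.
    At 21: go left to 28.
      At 28: no left child.
      Visit 28.
      At 28: go right to 18.
        At 18: go left to 10.
          10 is a leaf — visit 10.
        Visit 18.
        At 18: no right child.
    Visit 21.
    At 21: no right child.

5 34 15 23 19 22 37 35 31 36 16 29 38 2 28 10 18 21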